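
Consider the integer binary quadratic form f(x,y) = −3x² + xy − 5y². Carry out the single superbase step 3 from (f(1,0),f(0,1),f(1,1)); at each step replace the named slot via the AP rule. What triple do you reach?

start (-3,-5,-7) = (f(1,0),f(0,1),f(1,1))
replace slot 3: 2·((-3)+(-5)) − (-7) = -9 → (-3,-5,-9)

-3,-5,-9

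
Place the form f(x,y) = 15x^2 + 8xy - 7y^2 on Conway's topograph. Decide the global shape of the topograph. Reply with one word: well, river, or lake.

D = b²−4ac = 8² − 4·15·(-7) = 484
D = 22² is a perfect square ⇒ form factors over ℤ ⇒ lakes

lake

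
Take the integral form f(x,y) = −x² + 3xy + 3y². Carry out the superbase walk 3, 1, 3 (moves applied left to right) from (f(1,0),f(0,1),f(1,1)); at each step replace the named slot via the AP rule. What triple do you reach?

start (-1,3,5) = (f(1,0),f(0,1),f(1,1))
replace slot 3: 2·((-1)+3) − 5 = -1 → (-1,3,-1)
replace slot 1: 2·(3+(-1)) − (-1) = 5 → (5,3,-1)
replace slot 3: 2·(5+3) − (-1) = 17 → (5,3,17)

5,3,17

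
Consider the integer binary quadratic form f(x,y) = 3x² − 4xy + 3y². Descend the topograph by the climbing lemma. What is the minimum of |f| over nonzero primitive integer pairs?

translate: b→2 (≡-4 mod 6), so (3,-4,3)→(3,2,2)
flip: (3,2,2)→(2,-2,3)
translate: b→2 (≡-2 mod 4), so (2,-2,3)→(2,2,3)
reduced (well bottom): (2,2,3) with a≤c, −a<b≤a
well minimum = a = 2

2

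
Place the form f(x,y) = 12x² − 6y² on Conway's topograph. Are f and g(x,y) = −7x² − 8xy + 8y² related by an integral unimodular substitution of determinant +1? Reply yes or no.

D₁ = 288, D₂ = 288
river cycle of f (length 2): (-6, 12, 6), (6, 12, -6)
river cycle of g (length 6): (8, 8, -7), (-7, 6, 9), (9, 12, -4), (-4, 12, 9), (9, 6, -7), (-7, 8, 8)
cycles differ ⇒ inequivalent

no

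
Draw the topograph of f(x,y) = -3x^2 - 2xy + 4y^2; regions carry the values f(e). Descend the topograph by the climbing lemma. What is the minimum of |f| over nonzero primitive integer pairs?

descent: ρ → (4,2,-3)  [lands on river]
river: ρ → (-3,4,3)
river: ρ → (3,2,-4)
river: ρ → (-4,6,1)
river: ρ → (1,6,-4)
river: ρ → (-4,2,3)
river: ρ → (3,4,-3)
river: ρ → (-3,2,4)
river: ρ → (4,6,-1)
river: ρ → (-1,6,4)
closes: descent 1, river 10
min |a| on river = 1

1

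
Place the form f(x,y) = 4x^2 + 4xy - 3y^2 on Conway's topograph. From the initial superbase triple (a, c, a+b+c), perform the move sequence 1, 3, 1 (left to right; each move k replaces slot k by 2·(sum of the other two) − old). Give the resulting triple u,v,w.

start (4,-3,5) = (f(1,0),f(0,1),f(1,1))
replace slot 1: 2·((-3)+5) − 4 = 0 → (0,-3,5)
replace slot 3: 2·(0+(-3)) − 5 = -11 → (0,-3,-11)
replace slot 1: 2·((-3)+(-11)) − 0 = -28 → (-28,-3,-11)

-28,-3,-11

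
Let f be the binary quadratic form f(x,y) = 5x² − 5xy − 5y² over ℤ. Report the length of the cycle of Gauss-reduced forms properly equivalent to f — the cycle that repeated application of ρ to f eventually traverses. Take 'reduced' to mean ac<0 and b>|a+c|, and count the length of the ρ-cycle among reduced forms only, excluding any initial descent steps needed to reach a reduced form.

D = 125, ⌊√D⌋ = 11
descent: ρ → (-5,5,5)  [lands on river]
river: ρ → (5,5,-5)
ρ-cycle length = 2 (tail of 1 descent step not counted)

2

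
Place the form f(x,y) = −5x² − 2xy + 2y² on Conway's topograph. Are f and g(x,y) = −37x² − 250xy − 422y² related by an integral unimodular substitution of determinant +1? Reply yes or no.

D₁ = 44, D₂ = 44
river cycle of f (length 2): (2, 6, -1), (-1, 6, 2)
river cycle of g (length 2): (2, 6, -1), (-1, 6, 2)
cycles coincide ⇒ equivalent

yes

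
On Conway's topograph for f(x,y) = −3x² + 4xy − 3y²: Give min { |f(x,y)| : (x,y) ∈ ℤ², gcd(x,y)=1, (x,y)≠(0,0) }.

translate: b→2 (≡-4 mod 6), so (3,-4,3)→(3,2,2)
flip: (3,2,2)→(2,-2,3)
translate: b→2 (≡-2 mod 4), so (2,-2,3)→(2,2,3)
reduced (well bottom): (2,2,3) with a≤c, −a<b≤a
well minimum |f| = |-2| = 2 (negative-definite)

2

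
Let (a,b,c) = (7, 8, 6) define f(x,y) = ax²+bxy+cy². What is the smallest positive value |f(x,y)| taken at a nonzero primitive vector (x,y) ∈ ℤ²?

translate: b→-6 (≡8 mod 14), so (7,8,6)→(7,-6,5)
flip: (7,-6,5)→(5,6,7)
translate: b→-4 (≡6 mod 10), so (5,6,7)→(5,-4,6)
reduced (well bottom): (5,-4,6) with a≤c, −a<b≤a
well minimum = a = 5

5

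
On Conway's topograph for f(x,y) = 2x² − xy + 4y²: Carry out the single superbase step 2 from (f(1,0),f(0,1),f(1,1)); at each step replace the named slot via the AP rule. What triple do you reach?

start (2,4,5) = (f(1,0),f(0,1),f(1,1))
replace slot 2: 2·(2+5) − 4 = 10 → (2,10,5)

2,10,5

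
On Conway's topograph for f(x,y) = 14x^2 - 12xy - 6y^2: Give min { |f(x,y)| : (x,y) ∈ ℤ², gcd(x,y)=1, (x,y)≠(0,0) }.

descent: ρ → (-6,12,14)  [lands on river]
river: ρ → (14,16,-4)
river: ρ → (-4,16,14)
river: ρ → (14,12,-6)
closes: descent 1, river 4
min |a| on river = 4

4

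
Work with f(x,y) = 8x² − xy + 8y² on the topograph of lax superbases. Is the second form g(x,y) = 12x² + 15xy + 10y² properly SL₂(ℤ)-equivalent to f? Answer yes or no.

D₁ = -255, D₂ = -255
f: flip: (8,-1,8)→(8,1,8)
f: reduced (well bottom): (8,1,8) with a≤c, −a<b≤a
g: translate: b→-9 (≡15 mod 24), so (12,15,10)→(12,-9,7)
g: flip: (12,-9,7)→(7,9,12)
g: translate: b→-5 (≡9 mod 14), so (7,9,12)→(7,-5,10)
g: reduced (well bottom): (7,-5,10) with a≤c, −a<b≤a
reduced forms (8, 1, 8) vs (7, -5, 10) ⇒ inequivalent

no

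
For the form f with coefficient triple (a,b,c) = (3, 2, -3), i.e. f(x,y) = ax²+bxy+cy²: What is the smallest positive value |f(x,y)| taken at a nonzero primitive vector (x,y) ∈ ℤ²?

river: ρ → (-3,4,2)
river: ρ → (2,4,-3)
river: ρ → (-3,2,3)
river: ρ → (3,4,-2)
river: ρ → (-2,4,3)
river: ρ → (3,2,-3)
closes: descent 0, river 6
min |a| on river = 2

2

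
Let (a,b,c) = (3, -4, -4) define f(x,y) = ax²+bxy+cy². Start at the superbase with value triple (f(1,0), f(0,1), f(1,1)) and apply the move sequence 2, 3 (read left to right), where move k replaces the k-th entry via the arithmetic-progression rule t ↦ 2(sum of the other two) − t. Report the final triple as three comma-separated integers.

start (3,-4,-5) = (f(1,0),f(0,1),f(1,1))
replace slot 2: 2·(3+(-5)) − (-4) = 0 → (3,0,-5)
replace slot 3: 2·(3+0) − (-5) = 11 → (3,0,11)

3,0,11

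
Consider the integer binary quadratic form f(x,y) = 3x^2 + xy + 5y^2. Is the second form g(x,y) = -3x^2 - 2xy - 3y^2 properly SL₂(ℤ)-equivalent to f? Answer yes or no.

D₁ = -59, D₂ = -32
discriminants differ ⇒ not SL₂(ℤ)-equivalent

no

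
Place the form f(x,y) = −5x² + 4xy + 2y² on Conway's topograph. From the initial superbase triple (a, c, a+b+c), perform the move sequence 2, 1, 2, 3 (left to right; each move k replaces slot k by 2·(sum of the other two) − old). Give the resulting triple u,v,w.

start (-5,2,1) = (f(1,0),f(0,1),f(1,1))
replace slot 2: 2·((-5)+1) − 2 = -10 → (-5,-10,1)
replace slot 1: 2·((-10)+1) − (-5) = -13 → (-13,-10,1)
replace slot 2: 2·((-13)+1) − (-10) = -14 → (-13,-14,1)
replace slot 3: 2·((-13)+(-14)) − 1 = -55 → (-13,-14,-55)

-13,-14,-55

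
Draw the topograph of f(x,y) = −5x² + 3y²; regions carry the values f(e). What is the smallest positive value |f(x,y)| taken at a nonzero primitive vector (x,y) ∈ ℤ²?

descent: ρ → (3,6,-2)  [lands on river]
river: ρ → (-2,6,3)
closes: descent 1, river 2
min |a| on river = 2

2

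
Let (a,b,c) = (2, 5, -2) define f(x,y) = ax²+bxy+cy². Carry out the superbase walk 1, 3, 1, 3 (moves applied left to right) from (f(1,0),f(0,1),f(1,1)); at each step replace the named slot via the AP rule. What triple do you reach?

start (2,-2,5) = (f(1,0),f(0,1),f(1,1))
replace slot 1: 2·((-2)+5) − 2 = 4 → (4,-2,5)
replace slot 3: 2·(4+(-2)) − 5 = -1 → (4,-2,-1)
replace slot 1: 2·((-2)+(-1)) − 4 = -10 → (-10,-2,-1)
replace slot 3: 2·((-10)+(-2)) − (-1) = -23 → (-10,-2,-23)

-10,-2,-23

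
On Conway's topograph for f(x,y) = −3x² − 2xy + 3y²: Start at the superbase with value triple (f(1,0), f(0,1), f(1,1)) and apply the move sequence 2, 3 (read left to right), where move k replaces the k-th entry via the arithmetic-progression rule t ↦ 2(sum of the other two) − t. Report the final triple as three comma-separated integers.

start (-3,3,-2) = (f(1,0),f(0,1),f(1,1))
replace slot 2: 2·((-3)+(-2)) − 3 = -13 → (-3,-13,-2)
replace slot 3: 2·((-3)+(-13)) − (-2) = -30 → (-3,-13,-30)

-3,-13,-30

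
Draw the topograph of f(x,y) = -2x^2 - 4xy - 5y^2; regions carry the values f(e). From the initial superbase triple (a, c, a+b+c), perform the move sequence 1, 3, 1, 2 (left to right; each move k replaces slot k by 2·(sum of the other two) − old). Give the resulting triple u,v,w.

start (-2,-5,-11) = (f(1,0),f(0,1),f(1,1))
replace slot 1: 2·((-5)+(-11)) − (-2) = -30 → (-30,-5,-11)
replace slot 3: 2·((-30)+(-5)) − (-11) = -59 → (-30,-5,-59)
replace slot 1: 2·((-5)+(-59)) − (-30) = -98 → (-98,-5,-59)
replace slot 2: 2·((-98)+(-59)) − (-5) = -309 → (-98,-309,-59)

-98,-309,-59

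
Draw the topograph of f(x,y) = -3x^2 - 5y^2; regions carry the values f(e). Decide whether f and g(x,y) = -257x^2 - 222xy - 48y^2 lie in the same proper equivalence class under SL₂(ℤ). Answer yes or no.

D₁ = -60, D₂ = -60
f is negative-definite; reduce −f:
−f: reduced (well bottom): (3,0,5) with a≤c, −a<b≤a
flip sign back: reduced form of f is (-3,0,-5)
g is negative-definite; reduce −g:
−g: flip: (257,222,48)→(48,-222,257)
−g: translate: b→-30 (≡-222 mod 96), so (48,-222,257)→(48,-30,5)
−g: flip: (48,-30,5)→(5,30,48)
−g: translate: b→0 (≡30 mod 10), so (5,30,48)→(5,0,3)
−g: flip: (5,0,3)→(3,0,5)
−g: reduced (well bottom): (3,0,5) with a≤c, −a<b≤a
flip sign back: reduced form of g is (-3,0,-5)
reduced forms (-3, 0, -5) vs (-3, 0, -5) ⇒ equivalent

yes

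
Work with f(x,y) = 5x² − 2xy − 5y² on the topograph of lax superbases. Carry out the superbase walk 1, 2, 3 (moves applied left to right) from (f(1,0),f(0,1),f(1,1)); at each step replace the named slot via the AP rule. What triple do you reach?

start (5,-5,-2) = (f(1,0),f(0,1),f(1,1))
replace slot 1: 2·((-5)+(-2)) − 5 = -19 → (-19,-5,-2)
replace slot 2: 2·((-19)+(-2)) − (-5) = -37 → (-19,-37,-2)
replace slot 3: 2·((-19)+(-37)) − (-2) = -110 → (-19,-37,-110)

-19,-37,-110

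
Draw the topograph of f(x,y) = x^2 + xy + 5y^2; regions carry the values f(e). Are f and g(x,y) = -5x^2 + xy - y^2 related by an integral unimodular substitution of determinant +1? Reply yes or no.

D₁ = -19, D₂ = -19
f: reduced (well bottom): (1,1,5) with a≤c, −a<b≤a
g is negative-definite; reduce −g:
−g: flip: (5,-1,1)→(1,1,5)
−g: reduced (well bottom): (1,1,5) with a≤c, −a<b≤a
flip sign back: reduced form of g is (-1,-1,-5)
reduced forms (1, 1, 5) vs (-1, -1, -5) ⇒ inequivalent

no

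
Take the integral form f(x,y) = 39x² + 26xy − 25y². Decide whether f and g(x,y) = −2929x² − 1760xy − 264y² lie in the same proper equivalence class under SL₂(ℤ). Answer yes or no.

D₁ = 4576, D₂ = 4576
river cycle of f (length 14): (-25, 24, 40), (40, 56, -9), (-9, 52, 52), (52, 52, -9), (-9, 56, 40), (40, 24, -25), (-25, 26, 39), (39, 52, -12), (-12, 44, 55), (55, 66, -1), … (4 more)
river cycle of g (length 14): (-25, 24, 40), (40, 56, -9), (-9, 52, 52), (52, 52, -9), (-9, 56, 40), (40, 24, -25), (-25, 26, 39), (39, 52, -12), (-12, 44, 55), (55, 66, -1), … (4 more)
cycles coincide ⇒ equivalent

yes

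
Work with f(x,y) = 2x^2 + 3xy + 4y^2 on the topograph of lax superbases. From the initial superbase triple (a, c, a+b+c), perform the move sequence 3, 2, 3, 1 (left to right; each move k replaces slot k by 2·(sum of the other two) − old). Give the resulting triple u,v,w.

start (2,4,9) = (f(1,0),f(0,1),f(1,1))
replace slot 3: 2·(2+4) − 9 = 3 → (2,4,3)
replace slot 2: 2·(2+3) − 4 = 6 → (2,6,3)
replace slot 3: 2·(2+6) − 3 = 13 → (2,6,13)
replace slot 1: 2·(6+13) − 2 = 36 → (36,6,13)

36,6,13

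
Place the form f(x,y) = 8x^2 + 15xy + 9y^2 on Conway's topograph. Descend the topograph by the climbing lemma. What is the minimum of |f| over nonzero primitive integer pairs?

translate: b→-1 (≡15 mod 16), so (8,15,9)→(8,-1,2)
flip: (8,-1,2)→(2,1,8)
reduced (well bottom): (2,1,8) with a≤c, −a<b≤a
well minimum = a = 2

2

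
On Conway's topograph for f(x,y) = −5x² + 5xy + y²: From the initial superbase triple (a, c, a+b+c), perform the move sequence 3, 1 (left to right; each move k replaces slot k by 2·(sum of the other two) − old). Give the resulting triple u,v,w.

start (-5,1,1) = (f(1,0),f(0,1),f(1,1))
replace slot 3: 2·((-5)+1) − 1 = -9 → (-5,1,-9)
replace slot 1: 2·(1+(-9)) − (-5) = -11 → (-11,1,-9)

-11,1,-9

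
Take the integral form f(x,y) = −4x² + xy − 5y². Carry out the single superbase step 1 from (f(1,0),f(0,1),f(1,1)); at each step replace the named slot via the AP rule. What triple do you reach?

start (-4,-5,-8) = (f(1,0),f(0,1),f(1,1))
replace slot 1: 2·((-5)+(-8)) − (-4) = -22 → (-22,-5,-8)

-22,-5,-8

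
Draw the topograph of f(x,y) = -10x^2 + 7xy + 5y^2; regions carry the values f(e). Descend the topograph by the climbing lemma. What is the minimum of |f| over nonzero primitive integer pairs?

river: ρ → (5,13,-4)
river: ρ → (-4,11,8)
river: ρ → (8,5,-7)
river: ρ → (-7,9,6)
river: ρ → (6,15,-1)
river: ρ → (-1,15,6)
river: ρ → (6,9,-7)
river: ρ → (-7,5,8)
river: ρ → (8,11,-4)
river: ρ → (-4,13,5)
river: ρ → (5,7,-10)
river: ρ → (-10,13,2)
river: ρ → (2,15,-3)
river: ρ → (-3,15,2)
river: ρ → (2,13,-10)
river: ρ → (-10,7,5)
closes: descent 0, river 16
min |a| on river = 1

1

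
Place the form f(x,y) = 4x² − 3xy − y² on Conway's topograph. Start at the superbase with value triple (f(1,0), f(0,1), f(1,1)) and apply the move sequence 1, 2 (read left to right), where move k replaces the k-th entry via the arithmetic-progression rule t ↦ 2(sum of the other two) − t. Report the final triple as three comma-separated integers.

start (4,-1,0) = (f(1,0),f(0,1),f(1,1))
replace slot 1: 2·((-1)+0) − 4 = -6 → (-6,-1,0)
replace slot 2: 2·((-6)+0) − (-1) = -11 → (-6,-11,0)

-6,-11,0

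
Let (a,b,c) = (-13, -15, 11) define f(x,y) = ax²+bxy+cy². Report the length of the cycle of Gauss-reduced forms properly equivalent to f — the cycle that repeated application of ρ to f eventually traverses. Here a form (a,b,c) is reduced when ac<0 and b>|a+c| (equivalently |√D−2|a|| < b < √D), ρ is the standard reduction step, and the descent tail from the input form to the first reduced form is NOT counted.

D = 797, ⌊√D⌋ = 28
descent: ρ → (11,15,-13)  [lands on river]
river: ρ → (-13,11,13)
river: ρ → (13,15,-11)
river: ρ → (-11,7,17)
river: ρ → (17,27,-1)
river: ρ → (-1,27,17)
river: ρ → (17,7,-11)
river: ρ → (-11,15,13)
river: ρ → (13,11,-13)
river: ρ → (-13,15,11)
river: ρ → (11,7,-17)
river: ρ → (-17,27,1)
river: ρ → (1,27,-17)
river: ρ → (-17,7,11)
ρ-cycle length = 14 (tail of 1 descent step not counted)

14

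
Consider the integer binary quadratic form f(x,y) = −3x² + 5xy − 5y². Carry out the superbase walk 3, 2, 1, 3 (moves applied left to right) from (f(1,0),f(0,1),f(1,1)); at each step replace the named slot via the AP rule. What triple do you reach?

start (-3,-5,-3) = (f(1,0),f(0,1),f(1,1))
replace slot 3: 2·((-3)+(-5)) − (-3) = -13 → (-3,-5,-13)
replace slot 2: 2·((-3)+(-13)) − (-5) = -27 → (-3,-27,-13)
replace slot 1: 2·((-27)+(-13)) − (-3) = -77 → (-77,-27,-13)
replace slot 3: 2·((-77)+(-27)) − (-13) = -195 → (-77,-27,-195)

-77,-27,-195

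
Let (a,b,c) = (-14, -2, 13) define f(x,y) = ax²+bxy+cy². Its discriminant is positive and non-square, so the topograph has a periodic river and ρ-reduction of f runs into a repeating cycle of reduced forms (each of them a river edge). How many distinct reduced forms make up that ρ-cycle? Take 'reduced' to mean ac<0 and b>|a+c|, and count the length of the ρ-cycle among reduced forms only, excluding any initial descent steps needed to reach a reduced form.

D = 732, ⌊√D⌋ = 27
descent: ρ → (13,2,-14)  [lands on river]
river: ρ → (-14,26,1)
river: ρ → (1,26,-14)
river: ρ → (-14,2,13)
river: ρ → (13,24,-3)
river: ρ → (-3,24,13)
ρ-cycle length = 6 (tail of 1 descent step not counted)

6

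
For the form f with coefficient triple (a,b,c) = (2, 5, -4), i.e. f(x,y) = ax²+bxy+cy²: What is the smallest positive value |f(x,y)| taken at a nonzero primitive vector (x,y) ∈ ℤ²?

river: ρ → (-4,3,3)
river: ρ → (3,3,-4)
river: ρ → (-4,5,2)
river: ρ → (2,7,-1)
river: ρ → (-1,7,2)
river: ρ → (2,5,-4)
closes: descent 0, river 6
min |a| on river = 1

1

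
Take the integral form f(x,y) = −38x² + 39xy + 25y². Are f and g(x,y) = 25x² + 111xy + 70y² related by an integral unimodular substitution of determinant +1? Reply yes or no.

D₁ = 5321, D₂ = 5321
river cycle of f (length 66): (25, 61, -16), (-16, 67, 13), (13, 63, -26), (-26, 41, 35), (35, 29, -32), (-32, 35, 32), (32, 29, -35), (-35, 41, 26), (26, 63, -13), (-13, 67, 16), … (56 more)
river cycle of g (length 66): (-16, 67, 13), (13, 63, -26), (-26, 41, 35), (35, 29, -32), (-32, 35, 32), (32, 29, -35), (-35, 41, 26), (26, 63, -13), (-13, 67, 16), (16, 61, -25), … (56 more)
cycles coincide ⇒ equivalent

yes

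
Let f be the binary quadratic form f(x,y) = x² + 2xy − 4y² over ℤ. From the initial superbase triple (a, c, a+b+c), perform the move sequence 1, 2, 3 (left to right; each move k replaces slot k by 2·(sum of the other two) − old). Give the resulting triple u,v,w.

start (1,-4,-1) = (f(1,0),f(0,1),f(1,1))
replace slot 1: 2·((-4)+(-1)) − 1 = -11 → (-11,-4,-1)
replace slot 2: 2·((-11)+(-1)) − (-4) = -20 → (-11,-20,-1)
replace slot 3: 2·((-11)+(-20)) − (-1) = -61 → (-11,-20,-61)

-11,-20,-61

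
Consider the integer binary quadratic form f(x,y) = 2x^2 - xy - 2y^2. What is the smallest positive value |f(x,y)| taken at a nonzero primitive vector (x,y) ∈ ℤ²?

descent: ρ → (-2,1,2)  [lands on river]
river: ρ → (2,3,-1)
river: ρ → (-1,3,2)
river: ρ → (2,1,-2)
river: ρ → (-2,3,1)
river: ρ → (1,3,-2)
closes: descent 1, river 6
min |a| on river = 1

1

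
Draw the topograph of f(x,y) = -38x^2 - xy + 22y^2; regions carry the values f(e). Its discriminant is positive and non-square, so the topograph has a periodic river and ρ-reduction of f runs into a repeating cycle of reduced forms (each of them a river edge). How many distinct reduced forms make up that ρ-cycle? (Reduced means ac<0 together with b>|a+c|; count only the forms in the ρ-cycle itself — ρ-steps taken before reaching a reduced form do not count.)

D = 3345, ⌊√D⌋ = 57
descent: ρ → (22,45,-15)  [lands on river]
river: ρ → (-15,45,22)
river: ρ → (22,43,-17)
river: ρ → (-17,25,40)
river: ρ → (40,55,-2)
river: ρ → (-2,57,12)
river: ρ → (12,39,-38)
river: ρ → (-38,37,13)
river: ρ → (13,41,-32)
river: ρ → (-32,23,22)
river: ρ → (22,21,-33)
river: ρ → (-33,45,10)
river: ρ → (10,55,-8)
river: ρ → (-8,57,3)
river: ρ → (3,57,-8)
river: ρ → (-8,55,10)
river: ρ → (10,45,-33)
river: ρ → (-33,21,22)
river: ρ → (22,23,-32)
river: ρ → (-32,41,13)
river: ρ → (13,37,-38)
river: ρ → (-38,39,12)
river: ρ → (12,57,-2)
river: ρ → (-2,55,40)
river: ρ → (40,25,-17)
river: ρ → (-17,43,22)
ρ-cycle length = 26 (tail of 1 descent step not counted)

26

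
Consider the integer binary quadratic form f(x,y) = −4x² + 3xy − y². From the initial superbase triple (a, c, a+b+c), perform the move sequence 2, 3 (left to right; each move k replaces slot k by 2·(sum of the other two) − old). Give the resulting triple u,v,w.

start (-4,-1,-2) = (f(1,0),f(0,1),f(1,1))
replace slot 2: 2·((-4)+(-2)) − (-1) = -11 → (-4,-11,-2)
replace slot 3: 2·((-4)+(-11)) − (-2) = -28 → (-4,-11,-28)

-4,-11,-28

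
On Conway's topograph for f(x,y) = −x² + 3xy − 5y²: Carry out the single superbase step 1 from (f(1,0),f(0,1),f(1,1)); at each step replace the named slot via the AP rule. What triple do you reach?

start (-1,-5,-3) = (f(1,0),f(0,1),f(1,1))
replace slot 1: 2·((-5)+(-3)) − (-1) = -15 → (-15,-5,-3)

-15,-5,-3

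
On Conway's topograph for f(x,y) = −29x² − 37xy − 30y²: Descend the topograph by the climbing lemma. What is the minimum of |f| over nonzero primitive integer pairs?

translate: b→-21 (≡37 mod 58), so (29,37,30)→(29,-21,22)
flip: (29,-21,22)→(22,21,29)
reduced (well bottom): (22,21,29) with a≤c, −a<b≤a
well minimum |f| = |-22| = 22 (negative-definite)

22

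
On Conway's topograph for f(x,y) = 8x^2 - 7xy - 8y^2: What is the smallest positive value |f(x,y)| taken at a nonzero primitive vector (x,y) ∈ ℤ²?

descent: ρ → (-8,7,8)  [lands on river]
river: ρ → (8,9,-7)
river: ρ → (-7,5,10)
river: ρ → (10,15,-2)
river: ρ → (-2,17,2)
river: ρ → (2,15,-10)
river: ρ → (-10,5,7)
river: ρ → (7,9,-8)
closes: descent 1, river 8
min |a| on river = 2

2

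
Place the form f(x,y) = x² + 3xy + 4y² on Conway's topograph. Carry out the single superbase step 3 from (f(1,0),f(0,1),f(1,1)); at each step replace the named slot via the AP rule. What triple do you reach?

start (1,4,8) = (f(1,0),f(0,1),f(1,1))
replace slot 3: 2·(1+4) − 8 = 2 → (1,4,2)

1,4,2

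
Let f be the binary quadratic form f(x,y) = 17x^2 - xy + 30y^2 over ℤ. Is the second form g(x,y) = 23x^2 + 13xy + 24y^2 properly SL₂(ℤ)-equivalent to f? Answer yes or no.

D₁ = -2039, D₂ = -2039
f: reduced (well bottom): (17,-1,30) with a≤c, −a<b≤a
g: reduced (well bottom): (23,13,24) with a≤c, −a<b≤a
reduced forms (17, -1, 30) vs (23, 13, 24) ⇒ inequivalent

no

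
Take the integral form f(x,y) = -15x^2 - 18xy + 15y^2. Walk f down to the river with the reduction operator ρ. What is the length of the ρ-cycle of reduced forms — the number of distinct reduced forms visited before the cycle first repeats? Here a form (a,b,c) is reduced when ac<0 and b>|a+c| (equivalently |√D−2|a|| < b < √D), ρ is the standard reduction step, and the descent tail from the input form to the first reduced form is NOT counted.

D = 1224, ⌊√D⌋ = 34
descent: ρ → (15,18,-15)  [lands on river]
river: ρ → (-15,12,18)
river: ρ → (18,24,-9)
river: ρ → (-9,30,9)
river: ρ → (9,24,-18)
river: ρ → (-18,12,15)
ρ-cycle length = 6 (tail of 1 descent step not counted)

6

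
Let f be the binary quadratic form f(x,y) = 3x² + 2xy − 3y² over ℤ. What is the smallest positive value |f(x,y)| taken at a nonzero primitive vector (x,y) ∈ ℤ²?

river: ρ → (-3,4,2)
river: ρ → (2,4,-3)
river: ρ → (-3,2,3)
river: ρ → (3,4,-2)
river: ρ → (-2,4,3)
river: ρ → (3,2,-3)
closes: descent 0, river 6
min |a| on river = 2

2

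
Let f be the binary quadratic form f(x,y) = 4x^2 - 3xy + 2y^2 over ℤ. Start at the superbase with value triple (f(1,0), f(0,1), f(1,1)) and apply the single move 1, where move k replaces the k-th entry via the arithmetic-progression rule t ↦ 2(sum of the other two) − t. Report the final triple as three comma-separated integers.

start (4,2,3) = (f(1,0),f(0,1),f(1,1))
replace slot 1: 2·(2+3) − 4 = 6 → (6,2,3)

6,2,3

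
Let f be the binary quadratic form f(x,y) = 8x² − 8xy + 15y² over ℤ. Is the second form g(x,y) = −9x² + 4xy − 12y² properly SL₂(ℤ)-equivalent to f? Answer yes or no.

D₁ = -416, D₂ = -416
f: translate: b→8 (≡-8 mod 16), so (8,-8,15)→(8,8,15)
f: reduced (well bottom): (8,8,15) with a≤c, −a<b≤a
g is negative-definite; reduce −g:
−g: reduced (well bottom): (9,-4,12) with a≤c, −a<b≤a
flip sign back: reduced form of g is (-9,4,-12)
reduced forms (8, 8, 15) vs (-9, 4, -12) ⇒ inequivalent

no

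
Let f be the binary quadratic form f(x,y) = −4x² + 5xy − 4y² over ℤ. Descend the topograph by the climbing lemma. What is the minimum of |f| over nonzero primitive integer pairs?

translate: b→3 (≡-5 mod 8), so (4,-5,4)→(4,3,3)
flip: (4,3,3)→(3,-3,4)
translate: b→3 (≡-3 mod 6), so (3,-3,4)→(3,3,4)
reduced (well bottom): (3,3,4) with a≤c, −a<b≤a
well minimum |f| = |-3| = 3 (negative-definite)

3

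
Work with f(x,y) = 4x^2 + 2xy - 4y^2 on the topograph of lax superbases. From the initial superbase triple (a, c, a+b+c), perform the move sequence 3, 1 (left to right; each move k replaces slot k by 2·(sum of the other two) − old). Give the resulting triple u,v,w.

start (4,-4,2) = (f(1,0),f(0,1),f(1,1))
replace slot 3: 2·(4+(-4)) − 2 = -2 → (4,-4,-2)
replace slot 1: 2·((-4)+(-2)) − 4 = -16 → (-16,-4,-2)

-16,-4,-2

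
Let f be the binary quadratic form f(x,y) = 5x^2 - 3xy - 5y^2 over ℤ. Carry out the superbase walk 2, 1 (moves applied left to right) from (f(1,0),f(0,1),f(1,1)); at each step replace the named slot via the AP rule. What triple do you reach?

start (5,-5,-3) = (f(1,0),f(0,1),f(1,1))
replace slot 2: 2·(5+(-3)) − (-5) = 9 → (5,9,-3)
replace slot 1: 2·(9+(-3)) − 5 = 7 → (7,9,-3)

7,9,-3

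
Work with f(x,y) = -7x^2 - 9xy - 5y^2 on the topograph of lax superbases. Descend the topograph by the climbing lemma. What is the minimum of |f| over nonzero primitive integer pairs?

translate: b→-5 (≡9 mod 14), so (7,9,5)→(7,-5,3)
flip: (7,-5,3)→(3,5,7)
translate: b→-1 (≡5 mod 6), so (3,5,7)→(3,-1,5)
reduced (well bottom): (3,-1,5) with a≤c, −a<b≤a
well minimum |f| = |-3| = 3 (negative-definite)

3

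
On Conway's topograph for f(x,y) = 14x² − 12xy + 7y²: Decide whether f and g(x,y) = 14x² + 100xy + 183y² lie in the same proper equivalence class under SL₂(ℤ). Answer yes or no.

D₁ = -248, D₂ = -248
f: flip: (14,-12,7)→(7,12,14)
f: translate: b→-2 (≡12 mod 14), so (7,12,14)→(7,-2,9)
f: reduced (well bottom): (7,-2,9) with a≤c, −a<b≤a
g: translate: b→-12 (≡100 mod 28), so (14,100,183)→(14,-12,7)
g: flip: (14,-12,7)→(7,12,14)
g: translate: b→-2 (≡12 mod 14), so (7,12,14)→(7,-2,9)
g: reduced (well bottom): (7,-2,9) with a≤c, −a<b≤a
reduced forms (7, -2, 9) vs (7, -2, 9) ⇒ equivalent

yes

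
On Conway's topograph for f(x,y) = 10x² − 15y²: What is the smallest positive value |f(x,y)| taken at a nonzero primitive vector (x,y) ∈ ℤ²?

descent: ρ → (-15,0,10)
descent: ρ → (10,20,-5)  [lands on river]
river: ρ → (-5,20,10)
closes: descent 2, river 2
min |a| on river = 5

5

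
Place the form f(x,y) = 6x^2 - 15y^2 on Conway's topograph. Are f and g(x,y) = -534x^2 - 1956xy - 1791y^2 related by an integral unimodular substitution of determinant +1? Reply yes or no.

D₁ = 360, D₂ = 360
river cycle of f (length 6): (6, 12, -9), (-9, 6, 9), (9, 12, -6), (-6, 12, 9), (9, 6, -9), (-9, 12, 6)
river cycle of g (length 6): (6, 12, -9), (-9, 6, 9), (9, 12, -6), (-6, 12, 9), (9, 6, -9), (-9, 12, 6)
cycles coincide ⇒ equivalent

yes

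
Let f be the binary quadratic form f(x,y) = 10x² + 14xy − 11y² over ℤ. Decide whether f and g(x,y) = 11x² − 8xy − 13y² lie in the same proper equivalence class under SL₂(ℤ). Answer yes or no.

D₁ = 636, D₂ = 636
river cycle of f (length 10): (-11, 8, 13), (13, 18, -6), (-6, 18, 13), (13, 8, -11), (-11, 14, 10), (10, 6, -15), (-15, 24, 1), (1, 24, -15), (-15, 6, 10), (10, 14, -11)
river cycle of g (length 10): (-13, 8, 11), (11, 14, -10), (-10, 6, 15), (15, 24, -1), (-1, 24, 15), (15, 6, -10), (-10, 14, 11), (11, 8, -13), (-13, 18, 6), (6, 18, -13)
cycles differ ⇒ inequivalent

no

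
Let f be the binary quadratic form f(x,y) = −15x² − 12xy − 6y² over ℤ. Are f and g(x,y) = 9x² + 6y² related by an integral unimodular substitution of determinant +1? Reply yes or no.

D₁ = -216, D₂ = -216
f is negative-definite; reduce −f:
−f: flip: (15,12,6)→(6,-12,15)
−f: translate: b→0 (≡-12 mod 12), so (6,-12,15)→(6,0,9)
−f: reduced (well bottom): (6,0,9) with a≤c, −a<b≤a
flip sign back: reduced form of f is (-6,0,-9)
g: flip: (9,0,6)→(6,0,9)
g: reduced (well bottom): (6,0,9) with a≤c, −a<b≤a
reduced forms (-6, 0, -9) vs (6, 0, 9) ⇒ inequivalent

no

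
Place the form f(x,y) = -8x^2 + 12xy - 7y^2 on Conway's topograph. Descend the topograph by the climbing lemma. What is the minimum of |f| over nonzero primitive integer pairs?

translate: b→4 (≡-12 mod 16), so (8,-12,7)→(8,4,3)
flip: (8,4,3)→(3,-4,8)
translate: b→2 (≡-4 mod 6), so (3,-4,8)→(3,2,7)
reduced (well bottom): (3,2,7) with a≤c, −a<b≤a
well minimum |f| = |-3| = 3 (negative-definite)

3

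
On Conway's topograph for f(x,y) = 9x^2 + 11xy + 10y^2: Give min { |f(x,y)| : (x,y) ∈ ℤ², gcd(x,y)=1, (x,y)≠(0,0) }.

translate: b→-7 (≡11 mod 18), so (9,11,10)→(9,-7,8)
flip: (9,-7,8)→(8,7,9)
reduced (well bottom): (8,7,9) with a≤c, −a<b≤a
well minimum = a = 8

8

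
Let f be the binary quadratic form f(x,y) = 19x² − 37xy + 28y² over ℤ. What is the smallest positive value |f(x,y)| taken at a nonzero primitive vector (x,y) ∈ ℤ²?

translate: b→1 (≡-37 mod 38), so (19,-37,28)→(19,1,10)
flip: (19,1,10)→(10,-1,19)
reduced (well bottom): (10,-1,19) with a≤c, −a<b≤a
well minimum = a = 10

10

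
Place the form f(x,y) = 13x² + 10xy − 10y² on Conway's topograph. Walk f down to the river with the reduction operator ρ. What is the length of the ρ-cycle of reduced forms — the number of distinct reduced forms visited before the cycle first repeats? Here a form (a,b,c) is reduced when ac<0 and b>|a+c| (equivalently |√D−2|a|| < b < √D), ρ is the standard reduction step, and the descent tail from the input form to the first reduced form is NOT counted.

D = 620, ⌊√D⌋ = 24
river: ρ → (-10,10,13)
river: ρ → (13,16,-7)
river: ρ → (-7,12,17)
river: ρ → (17,22,-2)
river: ρ → (-2,22,17)
river: ρ → (17,12,-7)
river: ρ → (-7,16,13)
river: ρ → (13,10,-10)
ρ-cycle length = 8 (tail of 0 descent steps not counted)

8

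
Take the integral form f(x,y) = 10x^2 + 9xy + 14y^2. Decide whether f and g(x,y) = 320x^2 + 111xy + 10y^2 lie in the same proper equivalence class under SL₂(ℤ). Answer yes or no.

D₁ = -479, D₂ = -479
f: reduced (well bottom): (10,9,14) with a≤c, −a<b≤a
g: flip: (320,111,10)→(10,-111,320)
g: translate: b→9 (≡-111 mod 20), so (10,-111,320)→(10,9,14)
g: reduced (well bottom): (10,9,14) with a≤c, −a<b≤a
reduced forms (10, 9, 14) vs (10, 9, 14) ⇒ equivalent

yes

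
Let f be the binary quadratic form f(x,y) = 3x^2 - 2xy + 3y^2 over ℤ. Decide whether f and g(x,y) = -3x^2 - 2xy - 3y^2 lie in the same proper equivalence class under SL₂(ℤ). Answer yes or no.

D₁ = -32, D₂ = -32
f: flip: (3,-2,3)→(3,2,3)
f: reduced (well bottom): (3,2,3) with a≤c, −a<b≤a
g is negative-definite; reduce −g:
−g: reduced (well bottom): (3,2,3) with a≤c, −a<b≤a
flip sign back: reduced form of g is (-3,-2,-3)
reduced forms (3, 2, 3) vs (-3, -2, -3) ⇒ inequivalent

no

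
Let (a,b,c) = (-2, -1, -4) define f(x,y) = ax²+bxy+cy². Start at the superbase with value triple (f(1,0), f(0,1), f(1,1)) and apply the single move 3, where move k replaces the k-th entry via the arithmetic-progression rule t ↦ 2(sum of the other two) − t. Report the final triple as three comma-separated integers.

start (-2,-4,-7) = (f(1,0),f(0,1),f(1,1))
replace slot 3: 2·((-2)+(-4)) − (-7) = -5 → (-2,-4,-5)

-2,-4,-5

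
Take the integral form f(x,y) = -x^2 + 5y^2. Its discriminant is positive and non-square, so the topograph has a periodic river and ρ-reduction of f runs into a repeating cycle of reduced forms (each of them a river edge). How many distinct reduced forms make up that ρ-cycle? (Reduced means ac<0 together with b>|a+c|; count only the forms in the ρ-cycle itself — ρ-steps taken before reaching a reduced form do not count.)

D = 20, ⌊√D⌋ = 4
descent: ρ → (5,0,-1)
descent: ρ → (-1,4,1)  [lands on river]
river: ρ → (1,4,-1)
ρ-cycle length = 2 (tail of 2 descent steps not counted)

2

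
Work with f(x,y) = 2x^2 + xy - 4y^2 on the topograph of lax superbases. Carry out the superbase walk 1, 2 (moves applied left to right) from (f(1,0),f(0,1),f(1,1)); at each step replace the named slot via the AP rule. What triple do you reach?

start (2,-4,-1) = (f(1,0),f(0,1),f(1,1))
replace slot 1: 2·((-4)+(-1)) − 2 = -12 → (-12,-4,-1)
replace slot 2: 2·((-12)+(-1)) − (-4) = -22 → (-12,-22,-1)

-12,-22,-1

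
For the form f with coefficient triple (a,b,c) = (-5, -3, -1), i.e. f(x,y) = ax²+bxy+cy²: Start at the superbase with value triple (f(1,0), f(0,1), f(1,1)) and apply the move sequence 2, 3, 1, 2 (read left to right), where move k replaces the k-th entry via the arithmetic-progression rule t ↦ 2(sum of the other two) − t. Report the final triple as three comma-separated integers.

start (-5,-1,-9) = (f(1,0),f(0,1),f(1,1))
replace slot 2: 2·((-5)+(-9)) − (-1) = -27 → (-5,-27,-9)
replace slot 3: 2·((-5)+(-27)) − (-9) = -55 → (-5,-27,-55)
replace slot 1: 2·((-27)+(-55)) − (-5) = -159 → (-159,-27,-55)
replace slot 2: 2·((-159)+(-55)) − (-27) = -401 → (-159,-401,-55)

-159,-401,-55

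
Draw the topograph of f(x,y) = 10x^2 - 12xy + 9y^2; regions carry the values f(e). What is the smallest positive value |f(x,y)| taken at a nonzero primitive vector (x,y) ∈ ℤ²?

translate: b→8 (≡-12 mod 20), so (10,-12,9)→(10,8,7)
flip: (10,8,7)→(7,-8,10)
translate: b→6 (≡-8 mod 14), so (7,-8,10)→(7,6,9)
reduced (well bottom): (7,6,9) with a≤c, −a<b≤a
well minimum = a = 7

7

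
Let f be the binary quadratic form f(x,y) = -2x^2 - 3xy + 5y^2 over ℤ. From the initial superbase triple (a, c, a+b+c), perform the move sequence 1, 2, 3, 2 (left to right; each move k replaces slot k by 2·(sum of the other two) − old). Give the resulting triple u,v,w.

start (-2,5,0) = (f(1,0),f(0,1),f(1,1))
replace slot 1: 2·(5+0) − (-2) = 12 → (12,5,0)
replace slot 2: 2·(12+0) − 5 = 19 → (12,19,0)
replace slot 3: 2·(12+19) − 0 = 62 → (12,19,62)
replace slot 2: 2·(12+62) − 19 = 129 → (12,129,62)

12,129,62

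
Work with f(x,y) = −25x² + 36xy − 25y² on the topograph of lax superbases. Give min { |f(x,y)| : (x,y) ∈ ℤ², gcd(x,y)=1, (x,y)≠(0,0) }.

translate: b→14 (≡-36 mod 50), so (25,-36,25)→(25,14,14)
flip: (25,14,14)→(14,-14,25)
translate: b→14 (≡-14 mod 28), so (14,-14,25)→(14,14,25)
reduced (well bottom): (14,14,25) with a≤c, −a<b≤a
well minimum |f| = |-14| = 14 (negative-definite)

14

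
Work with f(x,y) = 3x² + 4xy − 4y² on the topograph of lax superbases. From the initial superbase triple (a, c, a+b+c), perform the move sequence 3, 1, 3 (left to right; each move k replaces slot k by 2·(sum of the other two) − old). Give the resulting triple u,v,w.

start (3,-4,3) = (f(1,0),f(0,1),f(1,1))
replace slot 3: 2·(3+(-4)) − 3 = -5 → (3,-4,-5)
replace slot 1: 2·((-4)+(-5)) − 3 = -21 → (-21,-4,-5)
replace slot 3: 2·((-21)+(-4)) − (-5) = -45 → (-21,-4,-45)

-21,-4,-45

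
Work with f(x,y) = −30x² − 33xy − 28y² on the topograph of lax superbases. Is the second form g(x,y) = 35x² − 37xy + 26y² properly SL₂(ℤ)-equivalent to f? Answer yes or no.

D₁ = -2271, D₂ = -2271
f is negative-definite; reduce −f:
−f: translate: b→-27 (≡33 mod 60), so (30,33,28)→(30,-27,25)
−f: flip: (30,-27,25)→(25,27,30)
−f: translate: b→-23 (≡27 mod 50), so (25,27,30)→(25,-23,28)
−f: reduced (well bottom): (25,-23,28) with a≤c, −a<b≤a
flip sign back: reduced form of f is (-25,23,-28)
g: translate: b→33 (≡-37 mod 70), so (35,-37,26)→(35,33,24)
g: flip: (35,33,24)→(24,-33,35)
g: translate: b→15 (≡-33 mod 48), so (24,-33,35)→(24,15,26)
g: reduced (well bottom): (24,15,26) with a≤c, −a<b≤a
reduced forms (-25, 23, -28) vs (24, 15, 26) ⇒ inequivalent

no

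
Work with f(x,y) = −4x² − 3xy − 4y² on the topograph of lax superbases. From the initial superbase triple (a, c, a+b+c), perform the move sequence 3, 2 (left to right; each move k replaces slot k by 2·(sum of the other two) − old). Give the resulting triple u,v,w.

start (-4,-4,-11) = (f(1,0),f(0,1),f(1,1))
replace slot 3: 2·((-4)+(-4)) − (-11) = -5 → (-4,-4,-5)
replace slot 2: 2·((-4)+(-5)) − (-4) = -14 → (-4,-14,-5)

-4,-14,-5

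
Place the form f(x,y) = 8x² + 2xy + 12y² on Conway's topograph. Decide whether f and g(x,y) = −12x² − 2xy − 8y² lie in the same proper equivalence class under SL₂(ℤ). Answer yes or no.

D₁ = -380, D₂ = -380
f: reduced (well bottom): (8,2,12) with a≤c, −a<b≤a
g is negative-definite; reduce −g:
−g: flip: (12,2,8)→(8,-2,12)
−g: reduced (well bottom): (8,-2,12) with a≤c, −a<b≤a
flip sign back: reduced form of g is (-8,2,-12)
reduced forms (8, 2, 12) vs (-8, 2, -12) ⇒ inequivalent

no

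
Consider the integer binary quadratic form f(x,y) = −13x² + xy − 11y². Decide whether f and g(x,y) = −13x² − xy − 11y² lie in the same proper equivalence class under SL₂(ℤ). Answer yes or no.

D₁ = -571, D₂ = -571
f is negative-definite; reduce −f:
−f: flip: (13,-1,11)→(11,1,13)
−f: reduced (well bottom): (11,1,13) with a≤c, −a<b≤a
flip sign back: reduced form of f is (-11,-1,-13)
g is negative-definite; reduce −g:
−g: flip: (13,1,11)→(11,-1,13)
−g: reduced (well bottom): (11,-1,13) with a≤c, −a<b≤a
flip sign back: reduced form of g is (-11,1,-13)
reduced forms (-11, -1, -13) vs (-11, 1, -13) ⇒ inequivalent

no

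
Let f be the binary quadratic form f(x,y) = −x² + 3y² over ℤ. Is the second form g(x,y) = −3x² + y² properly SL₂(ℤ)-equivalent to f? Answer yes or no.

D₁ = 12, D₂ = 12
river cycle of f (length 2): (-1, 2, 2), (2, 2, -1)
river cycle of g (length 2): (1, 2, -2), (-2, 2, 1)
cycles differ ⇒ inequivalent

no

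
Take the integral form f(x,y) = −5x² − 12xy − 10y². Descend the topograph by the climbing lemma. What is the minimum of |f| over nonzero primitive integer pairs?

translate: b→2 (≡12 mod 10), so (5,12,10)→(5,2,3)
flip: (5,2,3)→(3,-2,5)
reduced (well bottom): (3,-2,5) with a≤c, −a<b≤a
well minimum |f| = |-3| = 3 (negative-definite)

3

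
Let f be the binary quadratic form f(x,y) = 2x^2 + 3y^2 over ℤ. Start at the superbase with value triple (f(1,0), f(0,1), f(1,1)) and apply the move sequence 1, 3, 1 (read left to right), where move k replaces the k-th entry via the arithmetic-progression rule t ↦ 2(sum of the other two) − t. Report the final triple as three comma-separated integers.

start (2,3,5) = (f(1,0),f(0,1),f(1,1))
replace slot 1: 2·(3+5) − 2 = 14 → (14,3,5)
replace slot 3: 2·(14+3) − 5 = 29 → (14,3,29)
replace slot 1: 2·(3+29) − 14 = 50 → (50,3,29)

50,3,29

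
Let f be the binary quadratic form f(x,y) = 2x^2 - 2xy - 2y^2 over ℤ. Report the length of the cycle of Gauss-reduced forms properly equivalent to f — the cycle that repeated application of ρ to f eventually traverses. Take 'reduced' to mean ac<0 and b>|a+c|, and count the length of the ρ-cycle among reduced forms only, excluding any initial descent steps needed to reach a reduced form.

D = 20, ⌊√D⌋ = 4
descent: ρ → (-2,2,2)  [lands on river]
river: ρ → (2,2,-2)
ρ-cycle length = 2 (tail of 1 descent step not counted)

2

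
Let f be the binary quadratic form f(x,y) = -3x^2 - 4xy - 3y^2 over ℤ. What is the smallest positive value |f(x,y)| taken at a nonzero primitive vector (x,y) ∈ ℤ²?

translate: b→-2 (≡4 mod 6), so (3,4,3)→(3,-2,2)
flip: (3,-2,2)→(2,2,3)
reduced (well bottom): (2,2,3) with a≤c, −a<b≤a
well minimum |f| = |-2| = 2 (negative-definite)

2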